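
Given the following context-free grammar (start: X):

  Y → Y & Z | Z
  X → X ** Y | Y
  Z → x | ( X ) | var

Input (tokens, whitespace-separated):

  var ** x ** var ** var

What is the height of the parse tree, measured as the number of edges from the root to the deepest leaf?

6

[X [X [X [X [Y [Z var]]] ** [Y [Z x]]] ** [Y [Z var]]] ** [Y [Z var]]]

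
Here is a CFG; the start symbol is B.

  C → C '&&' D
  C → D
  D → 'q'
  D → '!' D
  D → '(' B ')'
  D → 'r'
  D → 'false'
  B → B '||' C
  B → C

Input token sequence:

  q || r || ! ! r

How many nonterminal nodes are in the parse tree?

[B [B [B [C [D q]]] || [C [D r]]] || [C [D ! [D ! [D r]]]]]

11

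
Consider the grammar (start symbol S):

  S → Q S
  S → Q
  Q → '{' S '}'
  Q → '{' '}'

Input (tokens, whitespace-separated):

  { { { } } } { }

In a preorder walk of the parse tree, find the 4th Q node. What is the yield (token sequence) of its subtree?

[S [Q { [S [Q { [S [Q { }]] }]] }] [S [Q { }]]]

{ }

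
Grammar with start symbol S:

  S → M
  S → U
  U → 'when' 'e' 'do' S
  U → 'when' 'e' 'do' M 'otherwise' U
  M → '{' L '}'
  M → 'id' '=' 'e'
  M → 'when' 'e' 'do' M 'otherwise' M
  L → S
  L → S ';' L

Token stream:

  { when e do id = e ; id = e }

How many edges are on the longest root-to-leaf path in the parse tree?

[S [M { [L [S [U when e do [S [M id = e]]]] ; [L [S [M id = e]]]] }]]

7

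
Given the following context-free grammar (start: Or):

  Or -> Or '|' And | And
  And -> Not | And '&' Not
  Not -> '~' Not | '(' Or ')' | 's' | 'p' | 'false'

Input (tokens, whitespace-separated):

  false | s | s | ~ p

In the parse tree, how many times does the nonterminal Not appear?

5

[Or [Or [Or [Or [And [Not false]]] | [And [Not s]]] | [And [Not s]]] | [And [Not ~ [Not p]]]]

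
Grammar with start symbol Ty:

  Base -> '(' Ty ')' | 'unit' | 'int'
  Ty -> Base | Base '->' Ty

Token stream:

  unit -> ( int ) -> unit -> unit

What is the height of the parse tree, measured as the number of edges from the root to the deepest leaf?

5

[Ty [Base unit] -> [Ty [Base ( [Ty [Base int]] )] -> [Ty [Base unit] -> [Ty [Base unit]]]]]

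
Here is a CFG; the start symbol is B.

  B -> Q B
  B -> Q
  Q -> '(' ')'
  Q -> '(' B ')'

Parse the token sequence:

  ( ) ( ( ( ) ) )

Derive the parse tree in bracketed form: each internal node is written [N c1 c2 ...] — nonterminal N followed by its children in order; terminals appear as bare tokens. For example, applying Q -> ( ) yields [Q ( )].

B
Q B
( ) B
( ) Q
( ) ( B )
( ) ( Q )
( ) ( ( B ) )
( ) ( ( Q ) )
( ) ( ( ( ) ) )

[B [Q ( )] [B [Q ( [B [Q ( [B [Q ( )]] )]] )]]]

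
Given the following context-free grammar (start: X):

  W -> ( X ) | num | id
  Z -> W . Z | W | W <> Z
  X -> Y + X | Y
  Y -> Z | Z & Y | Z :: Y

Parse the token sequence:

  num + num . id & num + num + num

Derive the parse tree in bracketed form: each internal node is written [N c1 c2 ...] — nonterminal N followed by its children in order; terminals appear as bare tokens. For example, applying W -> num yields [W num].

X
Y + X
Z + X
W + X
num + X
num + Y + X
num + Z & Y + X
num + W . Z & Y + X
num + num . Z & Y + X
num + num . W & Y + X
num + num . id & Y + X
num + num . id & Z + X
num + num . id & W + X
num + num . id & num + X
num + num . id & num + Y + X
num + num . id & num + Z + X
num + num . id & num + W + X
num + num . id & num + num + X
num + num . id & num + num + Y
num + num . id & num + num + Z
num + num . id & num + num + W
num + num . id & num + num + num

[X [Y [Z [W num]]] + [X [Y [Z [W num] . [Z [W id]]] & [Y [Z [W num]]]] + [X [Y [Z [W num]]] + [X [Y [Z [W num]]]]]]]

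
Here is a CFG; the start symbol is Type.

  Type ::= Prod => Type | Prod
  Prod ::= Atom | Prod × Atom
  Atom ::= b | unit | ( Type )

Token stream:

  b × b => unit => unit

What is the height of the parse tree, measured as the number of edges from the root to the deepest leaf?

5

[Type [Prod [Prod [Atom b]] × [Atom b]] => [Type [Prod [Atom unit]] => [Type [Prod [Atom unit]]]]]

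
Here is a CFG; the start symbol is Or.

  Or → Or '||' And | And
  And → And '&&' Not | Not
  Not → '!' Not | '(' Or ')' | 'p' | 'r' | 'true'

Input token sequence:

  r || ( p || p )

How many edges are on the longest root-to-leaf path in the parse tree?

[Or [Or [And [Not r]]] || [And [Not ( [Or [Or [And [Not p]]] || [And [Not p]]] )]]]

7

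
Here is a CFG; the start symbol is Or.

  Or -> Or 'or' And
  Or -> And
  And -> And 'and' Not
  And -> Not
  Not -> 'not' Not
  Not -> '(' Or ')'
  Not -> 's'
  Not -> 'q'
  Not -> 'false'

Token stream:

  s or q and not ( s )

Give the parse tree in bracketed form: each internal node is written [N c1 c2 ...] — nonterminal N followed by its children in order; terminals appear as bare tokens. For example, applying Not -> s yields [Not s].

Or
Or or And
And or And
Not or And
s or And
s or And and Not
s or Not and Not
s or q and Not
s or q and not Not
s or q and not ( Or )
s or q and not ( And )
s or q and not ( Not )
s or q and not ( s )

[Or [Or [And [Not s]]] or [And [And [Not q]] and [Not not [Not ( [Or [And [Not s]]] )]]]]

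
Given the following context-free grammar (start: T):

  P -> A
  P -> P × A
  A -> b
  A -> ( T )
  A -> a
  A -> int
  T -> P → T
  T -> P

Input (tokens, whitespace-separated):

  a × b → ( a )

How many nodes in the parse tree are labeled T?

[T [P [P [A a]] × [A b]] → [T [P [A ( [T [P [A a]]] )]]]]

3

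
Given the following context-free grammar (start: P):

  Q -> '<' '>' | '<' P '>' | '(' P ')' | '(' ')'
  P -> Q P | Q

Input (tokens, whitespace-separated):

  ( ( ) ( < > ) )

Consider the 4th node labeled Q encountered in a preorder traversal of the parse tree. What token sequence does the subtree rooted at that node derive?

< >

[P [Q ( [P [Q ( )] [P [Q ( [P [Q < >]] )]]] )]]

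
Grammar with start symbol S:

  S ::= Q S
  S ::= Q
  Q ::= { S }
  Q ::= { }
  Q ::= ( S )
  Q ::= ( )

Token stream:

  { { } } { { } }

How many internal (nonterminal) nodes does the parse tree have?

[S [Q { [S [Q { }]] }] [S [Q { [S [Q { }]] }]]]

8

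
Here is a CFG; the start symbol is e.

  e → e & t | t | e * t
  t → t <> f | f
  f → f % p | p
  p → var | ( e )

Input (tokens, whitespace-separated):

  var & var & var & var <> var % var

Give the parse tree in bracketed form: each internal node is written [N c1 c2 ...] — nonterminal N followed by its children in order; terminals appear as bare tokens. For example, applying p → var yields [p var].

e
e & t
e & t & t
e & t & t & t
t & t & t & t
f & t & t & t
p & t & t & t
var & t & t & t
var & f & t & t
var & p & t & t
var & var & t & t
var & var & f & t
var & var & p & t
var & var & var & t
var & var & var & t <> f
var & var & var & f <> f
var & var & var & p <> f
var & var & var & var <> f
var & var & var & var <> f % p
var & var & var & var <> p % p
var & var & var & var <> var % p
var & var & var & var <> var % var

[e [e [e [e [t [f [p var]]]] & [t [f [p var]]]] & [t [f [p var]]]] & [t [t [f [p var]]] <> [f [f [p var]] % [p var]]]]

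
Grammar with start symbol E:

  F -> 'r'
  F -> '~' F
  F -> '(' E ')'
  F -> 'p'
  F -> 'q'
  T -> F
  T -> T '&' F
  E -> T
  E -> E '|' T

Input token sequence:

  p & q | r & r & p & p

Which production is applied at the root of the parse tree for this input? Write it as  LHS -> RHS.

[E [E [T [T [F p]] & [F q]]] | [T [T [T [T [F r]] & [F r]] & [F p]] & [F p]]]

E -> E '|' T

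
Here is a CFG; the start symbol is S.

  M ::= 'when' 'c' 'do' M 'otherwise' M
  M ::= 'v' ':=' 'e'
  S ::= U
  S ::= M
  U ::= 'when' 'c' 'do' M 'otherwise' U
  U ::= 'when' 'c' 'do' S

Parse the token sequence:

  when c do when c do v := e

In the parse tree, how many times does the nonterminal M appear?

[S [U when c do [S [U when c do [S [M v := e]]]]]]

1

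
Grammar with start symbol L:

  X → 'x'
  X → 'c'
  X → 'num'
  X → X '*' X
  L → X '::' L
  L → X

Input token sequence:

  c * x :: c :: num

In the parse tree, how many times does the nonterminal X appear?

[L [X [X c] * [X x]] :: [L [X c] :: [L [X num]]]]

5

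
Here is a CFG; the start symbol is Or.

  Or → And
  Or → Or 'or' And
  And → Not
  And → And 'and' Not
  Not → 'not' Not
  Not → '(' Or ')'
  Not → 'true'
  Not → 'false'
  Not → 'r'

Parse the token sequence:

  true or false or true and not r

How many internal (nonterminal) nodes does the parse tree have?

[Or [Or [Or [And [Not true]]] or [And [Not false]]] or [And [And [Not true]] and [Not not [Not r]]]]

12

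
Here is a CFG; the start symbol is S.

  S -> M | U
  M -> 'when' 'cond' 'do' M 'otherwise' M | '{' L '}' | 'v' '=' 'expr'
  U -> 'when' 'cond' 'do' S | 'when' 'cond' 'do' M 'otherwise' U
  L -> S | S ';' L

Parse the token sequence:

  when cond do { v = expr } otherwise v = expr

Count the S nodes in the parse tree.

2

[S [M when cond do [M { [L [S [M v = expr]]] }] otherwise [M v = expr]]]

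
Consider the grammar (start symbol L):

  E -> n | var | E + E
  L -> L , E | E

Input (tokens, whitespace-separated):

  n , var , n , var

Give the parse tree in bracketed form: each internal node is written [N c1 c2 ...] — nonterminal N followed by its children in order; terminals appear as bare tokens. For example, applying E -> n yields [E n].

L
L , E
L , E , E
L , E , E , E
E , E , E , E
n , E , E , E
n , var , E , E
n , var , n , E
n , var , n , var

[L [L [L [L [E n]] , [E var]] , [E n]] , [E var]]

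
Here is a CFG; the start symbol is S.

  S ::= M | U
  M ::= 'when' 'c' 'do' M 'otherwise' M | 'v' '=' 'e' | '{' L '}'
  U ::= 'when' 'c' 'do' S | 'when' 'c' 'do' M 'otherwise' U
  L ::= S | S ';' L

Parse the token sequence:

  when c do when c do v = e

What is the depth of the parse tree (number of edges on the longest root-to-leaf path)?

[S [U when c do [S [U when c do [S [M v = e]]]]]]

6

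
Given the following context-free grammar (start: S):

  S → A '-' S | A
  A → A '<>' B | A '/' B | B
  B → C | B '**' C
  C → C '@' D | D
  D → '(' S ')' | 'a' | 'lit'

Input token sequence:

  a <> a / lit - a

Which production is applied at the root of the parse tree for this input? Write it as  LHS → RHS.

S → A '-' S

[S [A [A [A [B [C [D a]]]] <> [B [C [D a]]]] / [B [C [D lit]]]] - [S [A [B [C [D a]]]]]]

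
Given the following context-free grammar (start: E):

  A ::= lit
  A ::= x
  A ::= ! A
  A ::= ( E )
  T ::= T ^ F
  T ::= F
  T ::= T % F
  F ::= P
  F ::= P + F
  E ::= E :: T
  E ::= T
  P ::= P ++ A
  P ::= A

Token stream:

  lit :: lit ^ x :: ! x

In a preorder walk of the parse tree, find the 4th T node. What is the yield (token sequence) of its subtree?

! x

[E [E [E [T [F [P [A lit]]]]] :: [T [T [F [P [A lit]]]] ^ [F [P [A x]]]]] :: [T [F [P [A ! [A x]]]]]]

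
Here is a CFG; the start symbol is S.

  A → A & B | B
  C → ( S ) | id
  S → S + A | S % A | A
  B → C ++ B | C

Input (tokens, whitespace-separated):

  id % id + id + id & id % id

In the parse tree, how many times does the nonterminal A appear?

6

[S [S [S [S [S [A [B [C id]]]] % [A [B [C id]]]] + [A [B [C id]]]] + [A [A [B [C id]]] & [B [C id]]]] % [A [B [C id]]]]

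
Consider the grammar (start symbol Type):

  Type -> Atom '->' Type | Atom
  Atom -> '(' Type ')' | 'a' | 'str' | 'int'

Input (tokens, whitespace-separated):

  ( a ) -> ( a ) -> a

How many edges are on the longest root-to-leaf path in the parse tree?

[Type [Atom ( [Type [Atom a]] )] -> [Type [Atom ( [Type [Atom a]] )] -> [Type [Atom a]]]]

5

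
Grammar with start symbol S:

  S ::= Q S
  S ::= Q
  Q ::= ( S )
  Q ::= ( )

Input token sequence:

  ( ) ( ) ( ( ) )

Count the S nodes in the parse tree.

4

[S [Q ( )] [S [Q ( )] [S [Q ( [S [Q ( )]] )]]]]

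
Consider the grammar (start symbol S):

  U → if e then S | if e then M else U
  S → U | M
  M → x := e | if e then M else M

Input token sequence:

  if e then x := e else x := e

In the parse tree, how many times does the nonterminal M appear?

3

[S [M if e then [M x := e] else [M x := e]]]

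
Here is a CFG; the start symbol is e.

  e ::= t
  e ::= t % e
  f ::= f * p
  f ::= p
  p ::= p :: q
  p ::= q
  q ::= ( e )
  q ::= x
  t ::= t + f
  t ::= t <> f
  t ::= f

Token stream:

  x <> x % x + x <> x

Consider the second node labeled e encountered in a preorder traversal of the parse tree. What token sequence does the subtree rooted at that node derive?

[e [t [t [f [p [q x]]]] <> [f [p [q x]]]] % [e [t [t [t [f [p [q x]]]] + [f [p [q x]]]] <> [f [p [q x]]]]]]

x + x <> x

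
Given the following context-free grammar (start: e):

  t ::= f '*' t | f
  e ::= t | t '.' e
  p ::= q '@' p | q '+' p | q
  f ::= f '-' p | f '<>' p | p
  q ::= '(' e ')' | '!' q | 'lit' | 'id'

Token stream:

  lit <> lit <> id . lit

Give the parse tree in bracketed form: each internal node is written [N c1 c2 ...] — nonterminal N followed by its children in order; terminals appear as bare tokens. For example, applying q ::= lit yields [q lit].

e
t . e
f . e
f <> p . e
f <> p <> p . e
p <> p <> p . e
q <> p <> p . e
lit <> p <> p . e
lit <> q <> p . e
lit <> lit <> p . e
lit <> lit <> q . e
lit <> lit <> id . e
lit <> lit <> id . t
lit <> lit <> id . f
lit <> lit <> id . p
lit <> lit <> id . q
lit <> lit <> id . lit

[e [t [f [f [f [p [q lit]]] <> [p [q lit]]] <> [p [q id]]]] . [e [t [f [p [q lit]]]]]]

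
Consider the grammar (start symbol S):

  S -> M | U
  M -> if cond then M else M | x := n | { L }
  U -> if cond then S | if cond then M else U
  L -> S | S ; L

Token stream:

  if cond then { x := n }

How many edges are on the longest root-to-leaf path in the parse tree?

7

[S [U if cond then [S [M { [L [S [M x := n]]] }]]]]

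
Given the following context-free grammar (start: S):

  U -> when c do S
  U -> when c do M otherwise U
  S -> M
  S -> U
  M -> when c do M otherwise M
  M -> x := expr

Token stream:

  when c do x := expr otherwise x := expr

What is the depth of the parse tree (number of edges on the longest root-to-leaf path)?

3

[S [M when c do [M x := expr] otherwise [M x := expr]]]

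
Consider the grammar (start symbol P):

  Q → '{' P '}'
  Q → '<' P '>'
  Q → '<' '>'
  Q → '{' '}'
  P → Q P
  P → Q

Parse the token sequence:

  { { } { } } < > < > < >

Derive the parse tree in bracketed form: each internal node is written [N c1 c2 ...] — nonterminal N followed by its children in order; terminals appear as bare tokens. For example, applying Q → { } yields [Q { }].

[P [Q { [P [Q { }] [P [Q { }]]] }] [P [Q < >] [P [Q < >] [P [Q < >]]]]]

P
Q P
{ P } P
{ Q P } P
{ { } P } P
{ { } Q } P
{ { } { } } P
{ { } { } } Q P
{ { } { } } < > P
{ { } { } } < > Q P
{ { } { } } < > < > P
{ { } { } } < > < > Q
{ { } { } } < > < > < >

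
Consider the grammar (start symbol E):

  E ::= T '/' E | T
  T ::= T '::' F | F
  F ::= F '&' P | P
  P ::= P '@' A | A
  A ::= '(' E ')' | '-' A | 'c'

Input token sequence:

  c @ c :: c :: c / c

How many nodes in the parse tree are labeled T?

4

[E [T [T [T [F [P [P [A c]] @ [A c]]]] :: [F [P [A c]]]] :: [F [P [A c]]]] / [E [T [F [P [A c]]]]]]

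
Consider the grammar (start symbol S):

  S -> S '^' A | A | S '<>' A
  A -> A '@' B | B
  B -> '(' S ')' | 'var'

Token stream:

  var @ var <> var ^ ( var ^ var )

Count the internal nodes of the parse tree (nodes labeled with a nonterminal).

17

[S [S [S [A [A [B var]] @ [B var]]] <> [A [B var]]] ^ [A [B ( [S [S [A [B var]]] ^ [A [B var]]] )]]]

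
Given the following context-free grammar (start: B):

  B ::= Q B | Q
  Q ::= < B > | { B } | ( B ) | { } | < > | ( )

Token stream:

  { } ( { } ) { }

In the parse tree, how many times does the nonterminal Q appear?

4

[B [Q { }] [B [Q ( [B [Q { }]] )] [B [Q { }]]]]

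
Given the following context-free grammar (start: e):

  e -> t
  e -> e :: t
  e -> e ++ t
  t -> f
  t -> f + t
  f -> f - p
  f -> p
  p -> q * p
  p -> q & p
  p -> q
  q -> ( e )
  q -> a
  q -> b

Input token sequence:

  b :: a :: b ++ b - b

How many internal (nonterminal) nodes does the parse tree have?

23

[e [e [e [e [t [f [p [q b]]]]] :: [t [f [p [q a]]]]] :: [t [f [p [q b]]]]] ++ [t [f [f [p [q b]]] - [p [q b]]]]]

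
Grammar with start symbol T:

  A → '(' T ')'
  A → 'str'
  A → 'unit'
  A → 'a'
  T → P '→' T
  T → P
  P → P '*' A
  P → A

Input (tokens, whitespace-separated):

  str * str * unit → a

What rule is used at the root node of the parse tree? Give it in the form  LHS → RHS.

T → P '→' T

[T [P [P [P [A str]] * [A str]] * [A unit]] → [T [P [A a]]]]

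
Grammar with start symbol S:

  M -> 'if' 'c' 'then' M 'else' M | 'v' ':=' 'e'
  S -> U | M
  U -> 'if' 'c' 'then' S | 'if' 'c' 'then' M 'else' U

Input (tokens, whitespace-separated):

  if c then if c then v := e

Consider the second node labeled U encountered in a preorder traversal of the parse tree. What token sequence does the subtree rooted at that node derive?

[S [U if c then [S [U if c then [S [M v := e]]]]]]

if c then v := e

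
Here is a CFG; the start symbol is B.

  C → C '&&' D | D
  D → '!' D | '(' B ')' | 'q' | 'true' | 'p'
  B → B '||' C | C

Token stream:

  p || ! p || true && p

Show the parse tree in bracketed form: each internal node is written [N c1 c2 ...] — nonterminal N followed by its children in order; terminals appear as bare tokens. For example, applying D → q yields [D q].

B
B || C
B || C || C
C || C || C
D || C || C
p || C || C
p || D || C
p || ! D || C
p || ! p || C
p || ! p || C && D
p || ! p || D && D
p || ! p || true && D
p || ! p || true && p

[B [B [B [C [D p]]] || [C [D ! [D p]]]] || [C [C [D true]] && [D p]]]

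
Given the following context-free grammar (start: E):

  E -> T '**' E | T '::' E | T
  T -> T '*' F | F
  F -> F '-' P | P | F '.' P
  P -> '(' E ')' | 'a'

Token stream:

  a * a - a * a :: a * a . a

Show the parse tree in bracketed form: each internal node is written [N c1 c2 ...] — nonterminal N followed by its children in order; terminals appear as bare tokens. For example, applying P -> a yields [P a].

[E [T [T [T [F [P a]]] * [F [F [P a]] - [P a]]] * [F [P a]]] :: [E [T [T [F [P a]]] * [F [F [P a]] . [P a]]]]]

E
T :: E
T * F :: E
T * F * F :: E
F * F * F :: E
P * F * F :: E
a * F * F :: E
a * F - P * F :: E
a * P - P * F :: E
a * a - P * F :: E
a * a - a * F :: E
a * a - a * P :: E
a * a - a * a :: E
a * a - a * a :: T
a * a - a * a :: T * F
a * a - a * a :: F * F
a * a - a * a :: P * F
a * a - a * a :: a * F
a * a - a * a :: a * F . P
a * a - a * a :: a * P . P
a * a - a * a :: a * a . P
a * a - a * a :: a * a . a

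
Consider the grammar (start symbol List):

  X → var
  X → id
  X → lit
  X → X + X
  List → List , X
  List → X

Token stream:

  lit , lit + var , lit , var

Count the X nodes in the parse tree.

6

[List [List [List [List [X lit]] , [X [X lit] + [X var]]] , [X lit]] , [X var]]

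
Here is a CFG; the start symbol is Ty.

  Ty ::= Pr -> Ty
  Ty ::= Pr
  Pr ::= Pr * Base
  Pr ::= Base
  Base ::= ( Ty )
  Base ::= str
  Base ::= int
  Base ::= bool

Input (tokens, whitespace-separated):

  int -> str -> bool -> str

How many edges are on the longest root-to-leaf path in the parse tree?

[Ty [Pr [Base int]] -> [Ty [Pr [Base str]] -> [Ty [Pr [Base bool]] -> [Ty [Pr [Base str]]]]]]

6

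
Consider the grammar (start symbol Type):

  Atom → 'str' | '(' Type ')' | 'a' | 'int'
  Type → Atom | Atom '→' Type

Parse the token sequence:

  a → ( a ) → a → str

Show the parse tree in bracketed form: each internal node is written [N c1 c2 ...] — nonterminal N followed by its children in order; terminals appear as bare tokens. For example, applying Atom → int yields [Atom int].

Type
Atom → Type
a → Type
a → Atom → Type
a → ( Type ) → Type
a → ( Atom ) → Type
a → ( a ) → Type
a → ( a ) → Atom → Type
a → ( a ) → a → Type
a → ( a ) → a → Atom
a → ( a ) → a → str

[Type [Atom a] → [Type [Atom ( [Type [Atom a]] )] → [Type [Atom a] → [Type [Atom str]]]]]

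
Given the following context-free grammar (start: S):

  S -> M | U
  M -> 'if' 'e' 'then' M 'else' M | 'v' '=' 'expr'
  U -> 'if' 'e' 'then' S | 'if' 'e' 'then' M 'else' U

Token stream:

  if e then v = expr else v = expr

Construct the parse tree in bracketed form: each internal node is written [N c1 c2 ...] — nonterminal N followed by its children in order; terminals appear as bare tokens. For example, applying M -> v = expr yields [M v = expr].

S
M
if e then M else M
if e then v = expr else M
if e then v = expr else v = expr

[S [M if e then [M v = expr] else [M v = expr]]]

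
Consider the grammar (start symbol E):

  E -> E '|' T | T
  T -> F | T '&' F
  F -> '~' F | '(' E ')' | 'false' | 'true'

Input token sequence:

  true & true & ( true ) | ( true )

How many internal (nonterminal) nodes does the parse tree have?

16

[E [E [T [T [T [F true]] & [F true]] & [F ( [E [T [F true]]] )]]] | [T [F ( [E [T [F true]]] )]]]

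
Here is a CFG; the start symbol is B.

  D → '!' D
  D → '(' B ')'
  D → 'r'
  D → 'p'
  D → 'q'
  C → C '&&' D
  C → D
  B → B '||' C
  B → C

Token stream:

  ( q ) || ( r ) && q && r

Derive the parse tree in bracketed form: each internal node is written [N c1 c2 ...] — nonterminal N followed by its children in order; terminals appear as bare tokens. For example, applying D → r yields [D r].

B
B || C
C || C
D || C
( B ) || C
( C ) || C
( D ) || C
( q ) || C
( q ) || C && D
( q ) || C && D && D
( q ) || D && D && D
( q ) || ( B ) && D && D
( q ) || ( C ) && D && D
( q ) || ( D ) && D && D
( q ) || ( r ) && D && D
( q ) || ( r ) && q && D
( q ) || ( r ) && q && r

[B [B [C [D ( [B [C [D q]]] )]]] || [C [C [C [D ( [B [C [D r]]] )]] && [D q]] && [D r]]]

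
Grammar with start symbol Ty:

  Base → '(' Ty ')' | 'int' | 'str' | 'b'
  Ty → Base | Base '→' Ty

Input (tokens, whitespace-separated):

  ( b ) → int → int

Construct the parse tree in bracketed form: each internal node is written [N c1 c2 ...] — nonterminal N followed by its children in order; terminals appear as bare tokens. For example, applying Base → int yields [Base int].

[Ty [Base ( [Ty [Base b]] )] → [Ty [Base int] → [Ty [Base int]]]]

Ty
Base → Ty
( Ty ) → Ty
( Base ) → Ty
( b ) → Ty
( b ) → Base → Ty
( b ) → int → Ty
( b ) → int → Base
( b ) → int → int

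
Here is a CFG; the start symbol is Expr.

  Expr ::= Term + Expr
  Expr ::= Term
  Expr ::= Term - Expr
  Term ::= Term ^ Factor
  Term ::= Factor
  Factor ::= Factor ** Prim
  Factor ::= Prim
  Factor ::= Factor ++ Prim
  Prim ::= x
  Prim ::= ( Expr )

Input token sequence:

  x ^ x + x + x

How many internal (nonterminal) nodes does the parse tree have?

15

[Expr [Term [Term [Factor [Prim x]]] ^ [Factor [Prim x]]] + [Expr [Term [Factor [Prim x]]] + [Expr [Term [Factor [Prim x]]]]]]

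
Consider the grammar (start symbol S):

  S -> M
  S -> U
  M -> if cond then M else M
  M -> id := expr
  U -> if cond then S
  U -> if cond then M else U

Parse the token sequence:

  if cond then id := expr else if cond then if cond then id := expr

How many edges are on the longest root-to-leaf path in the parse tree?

[S [U if cond then [M id := expr] else [U if cond then [S [U if cond then [S [M id := expr]]]]]]]

7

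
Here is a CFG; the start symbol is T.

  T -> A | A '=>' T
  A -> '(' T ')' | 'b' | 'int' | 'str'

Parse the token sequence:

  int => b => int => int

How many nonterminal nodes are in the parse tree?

8

[T [A int] => [T [A b] => [T [A int] => [T [A int]]]]]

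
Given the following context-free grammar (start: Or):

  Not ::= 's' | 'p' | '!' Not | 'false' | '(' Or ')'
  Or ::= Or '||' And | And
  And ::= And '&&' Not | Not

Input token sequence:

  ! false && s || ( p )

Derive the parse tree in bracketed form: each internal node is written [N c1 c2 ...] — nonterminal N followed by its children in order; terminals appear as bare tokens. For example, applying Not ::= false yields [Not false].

Or
Or || And
And || And
And && Not || And
Not && Not || And
! Not && Not || And
! false && Not || And
! false && s || And
! false && s || Not
! false && s || ( Or )
! false && s || ( And )
! false && s || ( Not )
! false && s || ( p )

[Or [Or [And [And [Not ! [Not false]]] && [Not s]]] || [And [Not ( [Or [And [Not p]]] )]]]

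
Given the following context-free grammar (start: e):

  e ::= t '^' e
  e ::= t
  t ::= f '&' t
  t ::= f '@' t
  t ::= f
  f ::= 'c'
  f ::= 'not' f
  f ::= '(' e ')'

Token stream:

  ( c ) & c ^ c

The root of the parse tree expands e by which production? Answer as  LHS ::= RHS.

e ::= t '^' e

[e [t [f ( [e [t [f c]]] )] & [t [f c]]] ^ [e [t [f c]]]]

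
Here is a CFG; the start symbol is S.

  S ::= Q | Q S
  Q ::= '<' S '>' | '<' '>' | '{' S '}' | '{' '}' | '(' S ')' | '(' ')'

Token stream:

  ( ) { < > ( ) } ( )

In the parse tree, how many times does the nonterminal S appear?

5

[S [Q ( )] [S [Q { [S [Q < >] [S [Q ( )]]] }] [S [Q ( )]]]]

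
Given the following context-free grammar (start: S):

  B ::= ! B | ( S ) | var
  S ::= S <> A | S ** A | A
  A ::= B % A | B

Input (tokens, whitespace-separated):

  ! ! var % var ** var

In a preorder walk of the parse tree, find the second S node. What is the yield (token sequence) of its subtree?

! ! var % var

[S [S [A [B ! [B ! [B var]]] % [A [B var]]]] ** [A [B var]]]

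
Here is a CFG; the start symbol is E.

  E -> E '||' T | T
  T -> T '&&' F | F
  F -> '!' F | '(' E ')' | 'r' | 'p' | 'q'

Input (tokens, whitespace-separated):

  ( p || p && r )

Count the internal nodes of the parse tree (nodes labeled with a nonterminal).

11

[E [T [F ( [E [E [T [F p]]] || [T [T [F p]] && [F r]]] )]]]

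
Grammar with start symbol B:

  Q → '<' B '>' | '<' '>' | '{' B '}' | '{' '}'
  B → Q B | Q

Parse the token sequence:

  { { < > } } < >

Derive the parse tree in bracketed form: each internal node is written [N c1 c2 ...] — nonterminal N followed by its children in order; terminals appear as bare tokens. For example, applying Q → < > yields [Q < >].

B
Q B
{ B } B
{ Q } B
{ { B } } B
{ { Q } } B
{ { < > } } B
{ { < > } } Q
{ { < > } } < >

[B [Q { [B [Q { [B [Q < >]] }]] }] [B [Q < >]]]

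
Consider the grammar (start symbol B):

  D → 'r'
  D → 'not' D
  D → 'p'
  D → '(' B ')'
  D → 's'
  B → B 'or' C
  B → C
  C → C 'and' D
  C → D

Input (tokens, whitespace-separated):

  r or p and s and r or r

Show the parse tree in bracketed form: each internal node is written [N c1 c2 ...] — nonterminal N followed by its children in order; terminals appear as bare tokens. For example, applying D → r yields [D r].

B
B or C
B or C or C
C or C or C
D or C or C
r or C or C
r or C and D or C
r or C and D and D or C
r or D and D and D or C
r or p and D and D or C
r or p and s and D or C
r or p and s and r or C
r or p and s and r or D
r or p and s and r or r

[B [B [B [C [D r]]] or [C [C [C [D p]] and [D s]] and [D r]]] or [C [D r]]]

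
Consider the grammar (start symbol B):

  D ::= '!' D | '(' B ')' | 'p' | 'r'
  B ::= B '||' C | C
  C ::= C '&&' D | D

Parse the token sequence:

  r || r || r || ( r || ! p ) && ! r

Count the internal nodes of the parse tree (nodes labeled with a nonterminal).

[B [B [B [B [C [D r]]] || [C [D r]]] || [C [D r]]] || [C [C [D ( [B [B [C [D r]]] || [C [D ! [D p]]]] )]] && [D ! [D r]]]]

22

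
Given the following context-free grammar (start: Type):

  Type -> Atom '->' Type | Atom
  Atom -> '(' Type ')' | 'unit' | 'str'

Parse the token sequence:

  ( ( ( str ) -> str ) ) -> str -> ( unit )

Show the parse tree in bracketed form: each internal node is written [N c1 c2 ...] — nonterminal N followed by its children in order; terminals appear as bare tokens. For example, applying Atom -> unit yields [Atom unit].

Type
Atom -> Type
( Type ) -> Type
( Atom ) -> Type
( ( Type ) ) -> Type
( ( Atom -> Type ) ) -> Type
( ( ( Type ) -> Type ) ) -> Type
( ( ( Atom ) -> Type ) ) -> Type
( ( ( str ) -> Type ) ) -> Type
( ( ( str ) -> Atom ) ) -> Type
( ( ( str ) -> str ) ) -> Type
( ( ( str ) -> str ) ) -> Atom -> Type
( ( ( str ) -> str ) ) -> str -> Type
( ( ( str ) -> str ) ) -> str -> Atom
( ( ( str ) -> str ) ) -> str -> ( Type )
( ( ( str ) -> str ) ) -> str -> ( Atom )
( ( ( str ) -> str ) ) -> str -> ( unit )

[Type [Atom ( [Type [Atom ( [Type [Atom ( [Type [Atom str]] )] -> [Type [Atom str]]] )]] )] -> [Type [Atom str] -> [Type [Atom ( [Type [Atom unit]] )]]]]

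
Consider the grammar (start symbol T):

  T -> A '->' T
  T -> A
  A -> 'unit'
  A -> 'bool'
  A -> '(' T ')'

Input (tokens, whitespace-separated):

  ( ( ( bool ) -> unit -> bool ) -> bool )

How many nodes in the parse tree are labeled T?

[T [A ( [T [A ( [T [A ( [T [A bool]] )] -> [T [A unit] -> [T [A bool]]]] )] -> [T [A bool]]] )]]

7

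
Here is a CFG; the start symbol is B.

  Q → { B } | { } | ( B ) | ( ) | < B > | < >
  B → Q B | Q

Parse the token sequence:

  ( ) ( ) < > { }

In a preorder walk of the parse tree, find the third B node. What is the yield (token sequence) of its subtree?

< > { }

[B [Q ( )] [B [Q ( )] [B [Q < >] [B [Q { }]]]]]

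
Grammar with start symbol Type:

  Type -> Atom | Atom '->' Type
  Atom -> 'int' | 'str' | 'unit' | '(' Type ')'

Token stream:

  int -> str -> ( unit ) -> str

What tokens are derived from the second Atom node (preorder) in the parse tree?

str

[Type [Atom int] -> [Type [Atom str] -> [Type [Atom ( [Type [Atom unit]] )] -> [Type [Atom str]]]]]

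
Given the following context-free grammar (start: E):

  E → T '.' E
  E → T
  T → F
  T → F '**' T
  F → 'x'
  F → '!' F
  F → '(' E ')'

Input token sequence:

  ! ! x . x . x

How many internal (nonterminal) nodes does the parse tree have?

[E [T [F ! [F ! [F x]]]] . [E [T [F x]] . [E [T [F x]]]]]

11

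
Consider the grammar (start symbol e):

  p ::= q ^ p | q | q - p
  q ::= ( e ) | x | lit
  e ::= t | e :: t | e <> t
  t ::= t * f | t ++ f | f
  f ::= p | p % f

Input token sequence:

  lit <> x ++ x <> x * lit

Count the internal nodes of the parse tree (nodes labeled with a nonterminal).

23

[e [e [e [t [f [p [q lit]]]]] <> [t [t [f [p [q x]]]] ++ [f [p [q x]]]]] <> [t [t [f [p [q x]]]] * [f [p [q lit]]]]]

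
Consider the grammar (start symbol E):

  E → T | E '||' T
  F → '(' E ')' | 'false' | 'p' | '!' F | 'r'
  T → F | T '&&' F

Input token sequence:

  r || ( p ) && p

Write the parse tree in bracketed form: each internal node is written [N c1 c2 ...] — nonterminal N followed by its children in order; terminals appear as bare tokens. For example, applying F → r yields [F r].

E
E || T
T || T
F || T
r || T
r || T && F
r || F && F
r || ( E ) && F
r || ( T ) && F
r || ( F ) && F
r || ( p ) && F
r || ( p ) && p

[E [E [T [F r]]] || [T [T [F ( [E [T [F p]]] )]] && [F p]]]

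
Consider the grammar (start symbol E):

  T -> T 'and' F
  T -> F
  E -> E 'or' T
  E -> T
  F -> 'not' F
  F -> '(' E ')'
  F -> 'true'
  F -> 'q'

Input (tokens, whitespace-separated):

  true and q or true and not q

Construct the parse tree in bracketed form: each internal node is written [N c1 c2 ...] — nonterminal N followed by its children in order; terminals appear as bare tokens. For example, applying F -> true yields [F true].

E
E or T
T or T
T and F or T
F and F or T
true and F or T
true and q or T
true and q or T and F
true and q or F and F
true and q or true and F
true and q or true and not F
true and q or true and not q

[E [E [T [T [F true]] and [F q]]] or [T [T [F true]] and [F not [F q]]]]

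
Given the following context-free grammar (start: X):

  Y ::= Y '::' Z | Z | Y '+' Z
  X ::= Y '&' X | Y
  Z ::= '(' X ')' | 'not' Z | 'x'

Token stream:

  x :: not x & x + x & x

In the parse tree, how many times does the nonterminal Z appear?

[X [Y [Y [Z x]] :: [Z not [Z x]]] & [X [Y [Y [Z x]] + [Z x]] & [X [Y [Z x]]]]]

6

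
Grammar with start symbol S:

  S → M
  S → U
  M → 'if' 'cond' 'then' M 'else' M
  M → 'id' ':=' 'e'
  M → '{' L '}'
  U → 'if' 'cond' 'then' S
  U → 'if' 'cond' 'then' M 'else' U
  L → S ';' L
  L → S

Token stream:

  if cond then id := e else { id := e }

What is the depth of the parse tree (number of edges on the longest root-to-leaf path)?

6

[S [M if cond then [M id := e] else [M { [L [S [M id := e]]] }]]]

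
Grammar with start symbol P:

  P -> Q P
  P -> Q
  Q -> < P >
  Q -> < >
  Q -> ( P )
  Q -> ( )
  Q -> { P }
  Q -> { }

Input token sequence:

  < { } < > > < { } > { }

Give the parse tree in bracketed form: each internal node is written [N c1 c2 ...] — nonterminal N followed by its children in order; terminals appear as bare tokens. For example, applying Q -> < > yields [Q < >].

P
Q P
< P > P
< Q P > P
< { } P > P
< { } Q > P
< { } < > > P
< { } < > > Q P
< { } < > > < P > P
< { } < > > < Q > P
< { } < > > < { } > P
< { } < > > < { } > Q
< { } < > > < { } > { }

[P [Q < [P [Q { }] [P [Q < >]]] >] [P [Q < [P [Q { }]] >] [P [Q { }]]]]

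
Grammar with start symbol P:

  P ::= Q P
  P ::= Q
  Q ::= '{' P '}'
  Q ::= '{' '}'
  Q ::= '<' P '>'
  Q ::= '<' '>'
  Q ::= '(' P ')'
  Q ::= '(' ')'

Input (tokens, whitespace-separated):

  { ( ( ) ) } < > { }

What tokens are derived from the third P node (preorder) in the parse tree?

( )

[P [Q { [P [Q ( [P [Q ( )]] )]] }] [P [Q < >] [P [Q { }]]]]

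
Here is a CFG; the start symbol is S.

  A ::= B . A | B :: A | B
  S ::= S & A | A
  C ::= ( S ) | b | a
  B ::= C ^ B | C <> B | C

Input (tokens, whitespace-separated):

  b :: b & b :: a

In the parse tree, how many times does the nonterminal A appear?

[S [S [A [B [C b]] :: [A [B [C b]]]]] & [A [B [C b]] :: [A [B [C a]]]]]

4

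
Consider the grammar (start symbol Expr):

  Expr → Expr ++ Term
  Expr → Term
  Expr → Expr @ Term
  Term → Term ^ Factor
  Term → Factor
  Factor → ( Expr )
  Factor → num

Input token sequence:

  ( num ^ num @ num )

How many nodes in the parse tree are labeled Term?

4

[Expr [Term [Factor ( [Expr [Expr [Term [Term [Factor num]] ^ [Factor num]]] @ [Term [Factor num]]] )]]]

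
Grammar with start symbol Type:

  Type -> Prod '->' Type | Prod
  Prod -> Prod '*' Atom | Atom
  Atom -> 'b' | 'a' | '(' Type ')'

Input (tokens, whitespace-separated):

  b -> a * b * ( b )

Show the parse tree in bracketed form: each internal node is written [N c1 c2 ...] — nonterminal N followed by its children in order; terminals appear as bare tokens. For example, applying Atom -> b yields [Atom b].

[Type [Prod [Atom b]] -> [Type [Prod [Prod [Prod [Atom a]] * [Atom b]] * [Atom ( [Type [Prod [Atom b]]] )]]]]

Type
Prod -> Type
Atom -> Type
b -> Type
b -> Prod
b -> Prod * Atom
b -> Prod * Atom * Atom
b -> Atom * Atom * Atom
b -> a * Atom * Atom
b -> a * b * Atom
b -> a * b * ( Type )
b -> a * b * ( Prod )
b -> a * b * ( Atom )
b -> a * b * ( b )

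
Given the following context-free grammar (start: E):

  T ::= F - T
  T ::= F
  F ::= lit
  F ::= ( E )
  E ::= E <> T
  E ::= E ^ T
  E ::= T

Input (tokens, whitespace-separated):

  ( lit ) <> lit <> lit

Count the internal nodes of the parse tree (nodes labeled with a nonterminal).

12

[E [E [E [T [F ( [E [T [F lit]]] )]]] <> [T [F lit]]] <> [T [F lit]]]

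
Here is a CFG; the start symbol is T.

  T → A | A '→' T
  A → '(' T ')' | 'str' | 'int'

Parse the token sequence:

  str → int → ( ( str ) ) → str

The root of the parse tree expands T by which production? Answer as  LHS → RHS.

T → A '→' T

[T [A str] → [T [A int] → [T [A ( [T [A ( [T [A str]] )]] )] → [T [A str]]]]]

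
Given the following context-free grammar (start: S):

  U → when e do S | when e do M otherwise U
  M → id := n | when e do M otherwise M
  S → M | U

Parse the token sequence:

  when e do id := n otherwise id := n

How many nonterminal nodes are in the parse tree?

[S [M when e do [M id := n] otherwise [M id := n]]]

4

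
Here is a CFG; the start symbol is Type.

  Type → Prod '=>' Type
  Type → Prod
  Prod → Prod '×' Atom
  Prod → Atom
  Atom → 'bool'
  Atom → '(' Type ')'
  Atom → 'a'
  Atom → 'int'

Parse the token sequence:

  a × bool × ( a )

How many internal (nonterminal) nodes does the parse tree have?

10

[Type [Prod [Prod [Prod [Atom a]] × [Atom bool]] × [Atom ( [Type [Prod [Atom a]]] )]]]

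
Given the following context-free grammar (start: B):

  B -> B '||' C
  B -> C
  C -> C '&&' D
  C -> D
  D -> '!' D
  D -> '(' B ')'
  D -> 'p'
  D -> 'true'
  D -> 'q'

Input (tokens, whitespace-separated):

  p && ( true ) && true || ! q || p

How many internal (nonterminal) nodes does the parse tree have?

[B [B [B [C [C [C [D p]] && [D ( [B [C [D true]]] )]] && [D true]]] || [C [D ! [D q]]]] || [C [D p]]]

17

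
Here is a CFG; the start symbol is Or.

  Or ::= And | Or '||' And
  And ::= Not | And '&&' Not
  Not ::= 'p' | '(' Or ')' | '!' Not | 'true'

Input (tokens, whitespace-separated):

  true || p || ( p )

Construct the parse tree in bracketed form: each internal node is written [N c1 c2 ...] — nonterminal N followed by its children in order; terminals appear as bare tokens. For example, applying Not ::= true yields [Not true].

Or
Or || And
Or || And || And
And || And || And
Not || And || And
true || And || And
true || Not || And
true || p || And
true || p || Not
true || p || ( Or )
true || p || ( And )
true || p || ( Not )
true || p || ( p )

[Or [Or [Or [And [Not true]]] || [And [Not p]]] || [And [Not ( [Or [And [Not p]]] )]]]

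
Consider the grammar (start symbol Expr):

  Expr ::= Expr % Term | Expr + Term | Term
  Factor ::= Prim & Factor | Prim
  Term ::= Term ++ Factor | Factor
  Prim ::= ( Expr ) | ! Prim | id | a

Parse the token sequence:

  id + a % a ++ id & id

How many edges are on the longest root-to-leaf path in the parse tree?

[Expr [Expr [Expr [Term [Factor [Prim id]]]] + [Term [Factor [Prim a]]]] % [Term [Term [Factor [Prim a]]] ++ [Factor [Prim id] & [Factor [Prim id]]]]]

6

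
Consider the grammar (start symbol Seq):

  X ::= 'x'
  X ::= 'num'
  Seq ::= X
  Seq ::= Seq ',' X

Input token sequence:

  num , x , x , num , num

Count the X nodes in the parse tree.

[Seq [Seq [Seq [Seq [Seq [X num]] , [X x]] , [X x]] , [X num]] , [X num]]

5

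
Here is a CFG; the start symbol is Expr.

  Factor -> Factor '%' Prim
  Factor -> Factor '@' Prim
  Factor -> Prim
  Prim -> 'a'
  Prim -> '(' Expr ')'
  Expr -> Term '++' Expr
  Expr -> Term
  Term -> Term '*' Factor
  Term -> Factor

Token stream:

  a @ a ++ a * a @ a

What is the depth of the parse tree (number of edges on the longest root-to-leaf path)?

6

[Expr [Term [Factor [Factor [Prim a]] @ [Prim a]]] ++ [Expr [Term [Term [Factor [Prim a]]] * [Factor [Factor [Prim a]] @ [Prim a]]]]]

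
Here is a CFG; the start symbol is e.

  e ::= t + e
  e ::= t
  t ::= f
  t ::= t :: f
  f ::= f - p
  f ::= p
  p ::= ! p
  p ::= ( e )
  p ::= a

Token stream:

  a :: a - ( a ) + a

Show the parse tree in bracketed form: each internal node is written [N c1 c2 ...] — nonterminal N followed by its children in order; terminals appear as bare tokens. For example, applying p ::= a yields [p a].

[e [t [t [f [p a]]] :: [f [f [p a]] - [p ( [e [t [f [p a]]]] )]]] + [e [t [f [p a]]]]]

e
t + e
t :: f + e
f :: f + e
p :: f + e
a :: f + e
a :: f - p + e
a :: p - p + e
a :: a - p + e
a :: a - ( e ) + e
a :: a - ( t ) + e
a :: a - ( f ) + e
a :: a - ( p ) + e
a :: a - ( a ) + e
a :: a - ( a ) + t
a :: a - ( a ) + f
a :: a - ( a ) + p
a :: a - ( a ) + a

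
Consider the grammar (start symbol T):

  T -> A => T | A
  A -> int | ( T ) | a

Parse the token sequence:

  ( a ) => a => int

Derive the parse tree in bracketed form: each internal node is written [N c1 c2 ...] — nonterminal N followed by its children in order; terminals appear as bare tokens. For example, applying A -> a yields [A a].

T
A => T
( T ) => T
( A ) => T
( a ) => T
( a ) => A => T
( a ) => a => T
( a ) => a => A
( a ) => a => int

[T [A ( [T [A a]] )] => [T [A a] => [T [A int]]]]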